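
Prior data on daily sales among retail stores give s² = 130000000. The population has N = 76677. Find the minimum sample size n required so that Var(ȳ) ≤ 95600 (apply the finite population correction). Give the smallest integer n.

1337

Without fpc, n₀ = s²/D = 130000000/95600 = 1359.8326.
With fpc, (1 − n/N)·s²/n ≤ D requires n ≥ n₀/(1 + n₀/N) = 1359.8326/(1 + 1359.8326/76677) = 1336.1368.
Rounding up, n = 1337.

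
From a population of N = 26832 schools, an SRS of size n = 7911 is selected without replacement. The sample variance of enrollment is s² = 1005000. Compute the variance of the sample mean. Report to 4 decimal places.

Under SRS without replacement, Var(ȳ) = (1 − f)·s²/n with f = n/N = 7911/26832 = 0.29483453.
Var(ȳ) = (1 − 0.29483453)·1005000/7911 = 0.70516547·127.0383 = 89.583024.

89.5830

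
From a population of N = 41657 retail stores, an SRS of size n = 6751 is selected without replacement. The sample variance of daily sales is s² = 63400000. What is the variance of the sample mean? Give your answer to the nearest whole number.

7869

Under SRS without replacement, Var(ȳ) = (1 − f)·s²/n with f = n/N = 6751/41657 = 0.16206160.
Var(ȳ) = (1 − 0.16206160)·63400000/6751 = 0.83793840·9391.2013 = 7869.2482.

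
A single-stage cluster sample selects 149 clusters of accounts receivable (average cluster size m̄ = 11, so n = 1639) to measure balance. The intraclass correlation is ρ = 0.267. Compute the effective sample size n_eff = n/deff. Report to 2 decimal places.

446.59

deff = 1 + (11 − 1)·0.267 = 1 + 2.67 = 3.67.
n_eff = 1639 / 3.67 = 446.59.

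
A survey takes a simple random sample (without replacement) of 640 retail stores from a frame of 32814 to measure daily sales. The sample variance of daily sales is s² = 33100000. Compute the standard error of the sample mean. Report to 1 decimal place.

225.2

Under SRS without replacement, Var(ȳ) = (1 − f)·s²/n with f = n/N = 640/32814 = 0.01950387.
Var(ȳ) = (1 − 0.01950387)·33100000/640 = 0.98049613·51718.75 = 50710.034.
SE(ȳ) = √(50710.034) = 225.2.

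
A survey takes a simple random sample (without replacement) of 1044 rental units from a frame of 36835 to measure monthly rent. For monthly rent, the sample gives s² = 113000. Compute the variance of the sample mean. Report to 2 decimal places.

Under SRS without replacement, Var(ȳ) = (1 − f)·s²/n with f = n/N = 1044/36835 = 0.02834261.
Var(ȳ) = (1 − 0.02834261)·113000/1044 = 0.97165739·108.23755 = 105.16981.

105.17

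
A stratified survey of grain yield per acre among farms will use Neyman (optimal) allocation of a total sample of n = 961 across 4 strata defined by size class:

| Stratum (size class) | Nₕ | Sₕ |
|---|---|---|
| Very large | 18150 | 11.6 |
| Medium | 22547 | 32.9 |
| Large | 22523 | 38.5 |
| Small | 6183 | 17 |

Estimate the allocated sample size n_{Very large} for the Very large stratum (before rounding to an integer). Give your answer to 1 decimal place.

Neyman allocation: nₕ = n·NₕSₕ / Σⱼ NⱼSⱼ.
Σ NⱼSⱼ = 18150·11.6 + 22547·32.9 + 22523·38.5 + 6183·17 = 1.9245828 × 10^6.
n_{Very large} = 961·18150·11.6 / (1.9245828 × 10^6) = 105.1.

105.1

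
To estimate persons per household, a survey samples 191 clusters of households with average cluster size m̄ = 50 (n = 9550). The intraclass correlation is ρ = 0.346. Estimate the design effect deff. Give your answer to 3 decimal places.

17.954

deff = 1 + (50 − 1)·0.346 = 1 + 16.954 = 17.954.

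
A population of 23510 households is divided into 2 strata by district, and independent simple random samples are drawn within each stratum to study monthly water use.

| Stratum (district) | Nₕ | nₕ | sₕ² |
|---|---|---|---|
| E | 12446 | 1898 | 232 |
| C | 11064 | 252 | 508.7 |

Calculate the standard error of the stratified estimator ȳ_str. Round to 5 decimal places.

Var(ȳ_str) = Σₕ Wₕ²(1 − fₕ)sₕ²/nₕ with Wₕ = Nₕ/N, N = 23510.
E: Wₕ = 0.52939175; term = 0.52939175²·(1 − 0.15249879)·232/1898 = 0.029032634.
C: Wₕ = 0.47060825; term = 0.47060825²·(1 − 0.02277657)·508.7/252 = 0.43689205.
Sum = 0.46592468.
SE = √(0.46592468) = 0.68259.

0.68259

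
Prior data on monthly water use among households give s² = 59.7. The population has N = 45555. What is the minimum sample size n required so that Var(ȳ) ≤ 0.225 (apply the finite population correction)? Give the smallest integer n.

Without fpc, n₀ = s²/D = 59.7/0.225 = 265.3333.
With fpc, (1 − n/N)·s²/n ≤ D requires n ≥ n₀/(1 + n₀/N) = 265.3333/(1 + 265.3333/45555) = 263.7968.
Rounding up, n = 264.

264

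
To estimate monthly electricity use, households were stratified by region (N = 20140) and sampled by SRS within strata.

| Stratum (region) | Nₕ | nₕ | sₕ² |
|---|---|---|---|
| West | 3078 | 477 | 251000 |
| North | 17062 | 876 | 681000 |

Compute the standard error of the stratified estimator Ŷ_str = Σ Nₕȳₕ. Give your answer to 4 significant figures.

467900

Var(Ŷ_str) = Σₕ Nₕ²(1 − fₕ)sₕ²/nₕ.
West: 3078²·(1 − 477/3078)·251000/477 = 4.2127366 × 10^9.
North: 17062²·(1 − 876/17062)·681000/876 = 2.1469033 × 10^11.
Sum = 2.1890307 × 10^11.
SE = √(2.1890307 × 10^11) = 467900.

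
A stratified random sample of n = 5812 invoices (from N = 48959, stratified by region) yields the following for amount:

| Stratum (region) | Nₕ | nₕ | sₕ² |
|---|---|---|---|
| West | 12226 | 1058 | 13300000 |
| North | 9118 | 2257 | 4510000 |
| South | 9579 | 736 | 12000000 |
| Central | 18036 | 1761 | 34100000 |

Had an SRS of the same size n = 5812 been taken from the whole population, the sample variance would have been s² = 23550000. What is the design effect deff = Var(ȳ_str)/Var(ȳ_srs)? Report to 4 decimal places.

Var(ȳ_str) = Σ Wₕ²(1−fₕ)sₕ²/nₕ with Wₕ = Nₕ/48959:
  West: (12226/48959)²·(1−1058/12226)·13300000/1058 = 716.0786
  North: (9118/48959)²·(1−2257/9118)·4510000/2257 = 52.151513
  South: (9579/48959)²·(1−736/9579)·12000000/736 = 576.17996
  Central: (18036/48959)²·(1−1761/18036)·34100000/1761 = 2371.3255
  → Var(ȳ_str) = 3715.7356.
Var(ȳ_srs) = (1 − 5812/48959)·23550000/5812 = 3570.9467.
deff = 3715.7356 / 3570.9467 = 1.0405.

1.0405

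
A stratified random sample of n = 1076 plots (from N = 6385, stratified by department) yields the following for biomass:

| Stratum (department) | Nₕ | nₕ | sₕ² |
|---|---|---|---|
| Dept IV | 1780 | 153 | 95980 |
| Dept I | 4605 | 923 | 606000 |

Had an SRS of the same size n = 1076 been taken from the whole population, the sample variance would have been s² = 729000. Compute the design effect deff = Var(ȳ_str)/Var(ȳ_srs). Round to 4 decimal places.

Var(ȳ_str) = Σ Wₕ²(1−fₕ)sₕ²/nₕ with Wₕ = Nₕ/6385:
  Dept IV: (1780/6385)²·(1−153/1780)·95980/153 = 44.563066
  Dept I: (4605/6385)²·(1−923/4605)·606000/923 = 273.0628
  → Var(ȳ_str) = 317.62587.
Var(ȳ_srs) = (1 − 1076/6385)·729000/1076 = 563.33545.
deff = 317.62587 / 563.33545 = 0.5638.

0.5638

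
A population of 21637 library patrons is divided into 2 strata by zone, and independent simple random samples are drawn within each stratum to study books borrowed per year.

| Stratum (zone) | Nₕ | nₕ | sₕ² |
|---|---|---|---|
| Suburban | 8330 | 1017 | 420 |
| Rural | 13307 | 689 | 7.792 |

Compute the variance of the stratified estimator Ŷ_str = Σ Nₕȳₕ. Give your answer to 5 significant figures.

Var(Ŷ_str) = Σₕ Nₕ²(1 − fₕ)sₕ²/nₕ.
Suburban: 8330²·(1 − 1017/8330)·420/1017 = 2.5157583 × 10^7.
Rural: 13307²·(1 − 689/13307)·7.792/689 = 1.8988926 × 10^6.
Sum = 2.7056476 × 10^7.

2.7056 × 10^7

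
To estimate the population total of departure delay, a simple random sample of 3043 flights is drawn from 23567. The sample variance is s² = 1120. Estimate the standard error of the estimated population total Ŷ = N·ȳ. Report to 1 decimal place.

13342.6

Var(Ŷ) = N²·Var(ȳ) = N²·(1 − n/N)·s²/n.
f = 3043/23567 = 0.12912123; Var(ȳ) = 0.87087877·1120/3043 = 0.32053376.
Var(Ŷ) = 23567² · 0.32053376 = 1.7802557 × 10^8.
SE(Ŷ) = √(1.7802557 × 10^8) = 13342.6.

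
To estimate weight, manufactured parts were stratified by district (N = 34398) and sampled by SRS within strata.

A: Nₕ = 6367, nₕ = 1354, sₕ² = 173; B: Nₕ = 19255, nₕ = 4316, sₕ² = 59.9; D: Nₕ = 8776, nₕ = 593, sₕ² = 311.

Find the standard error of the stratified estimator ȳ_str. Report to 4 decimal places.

Var(ȳ_str) = Σₕ Wₕ²(1 − fₕ)sₕ²/nₕ with Wₕ = Nₕ/N, N = 34398.
A: Wₕ = 0.18509797; term = 0.18509797²·(1 − 0.21265902)·173/1354 = 0.0034466216.
B: Wₕ = 0.55977092; term = 0.55977092²·(1 − 0.22414957)·59.9/4316 = 0.003373992.
D: Wₕ = 0.25513111; term = 0.25513111²·(1 − 0.06757065)·311/593 = 0.031830868.
Sum = 0.038651482.
SE = √(0.038651482) = 0.1966.

0.1966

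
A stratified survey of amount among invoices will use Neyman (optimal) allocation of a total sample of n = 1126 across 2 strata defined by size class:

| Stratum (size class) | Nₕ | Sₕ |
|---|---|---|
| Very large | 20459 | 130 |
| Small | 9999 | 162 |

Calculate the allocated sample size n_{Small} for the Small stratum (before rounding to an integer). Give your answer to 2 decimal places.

426.20

Neyman allocation: nₕ = n·NₕSₕ / Σⱼ NⱼSⱼ.
Σ NⱼSⱼ = 20459·130 + 9999·162 = 4.279508 × 10^6.
n_{Small} = 1126·9999·162 / (4.279508 × 10^6) = 426.20.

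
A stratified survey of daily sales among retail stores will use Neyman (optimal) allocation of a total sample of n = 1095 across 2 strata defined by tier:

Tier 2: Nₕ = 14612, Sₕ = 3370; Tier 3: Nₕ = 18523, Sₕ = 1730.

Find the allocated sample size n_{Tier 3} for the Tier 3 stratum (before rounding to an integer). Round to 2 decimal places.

Neyman allocation: nₕ = n·NₕSₕ / Σⱼ NⱼSⱼ.
Σ NⱼSⱼ = 14612·3370 + 18523·1730 = 8.128723 × 10^7.
n_{Tier 3} = 1095·18523·1730 / (8.128723 × 10^7) = 431.67.

431.67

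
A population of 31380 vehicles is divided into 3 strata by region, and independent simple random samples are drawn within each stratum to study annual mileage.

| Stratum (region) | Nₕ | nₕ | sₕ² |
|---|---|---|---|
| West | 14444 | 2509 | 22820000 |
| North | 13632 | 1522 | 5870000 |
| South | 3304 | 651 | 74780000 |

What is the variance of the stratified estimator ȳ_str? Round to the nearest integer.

3261

Var(ȳ_str) = Σₕ Wₕ²(1 − fₕ)sₕ²/nₕ with Wₕ = Nₕ/N, N = 31380.
West: Wₕ = 0.46029318; term = 0.46029318²·(1 − 0.17370534)·22820000/2509 = 1592.2784.
North: Wₕ = 0.43441683; term = 0.43441683²·(1 − 0.11164906)·5870000/1522 = 646.57855.
South: Wₕ = 0.10528999; term = 0.10528999²·(1 − 0.19703390)·74780000/651 = 1022.5296.
Sum = 3261.3866.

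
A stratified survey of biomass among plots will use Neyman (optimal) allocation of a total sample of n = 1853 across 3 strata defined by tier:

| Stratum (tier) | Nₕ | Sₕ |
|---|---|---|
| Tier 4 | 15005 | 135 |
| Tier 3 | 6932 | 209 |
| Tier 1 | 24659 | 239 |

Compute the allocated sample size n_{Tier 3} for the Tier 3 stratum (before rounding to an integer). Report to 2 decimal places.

286.57

Neyman allocation: nₕ = n·NₕSₕ / Σⱼ NⱼSⱼ.
Σ NⱼSⱼ = 15005·135 + 6932·209 + 24659·239 = 9.367964 × 10^6.
n_{Tier 3} = 1853·6932·209 / (9.367964 × 10^6) = 286.57.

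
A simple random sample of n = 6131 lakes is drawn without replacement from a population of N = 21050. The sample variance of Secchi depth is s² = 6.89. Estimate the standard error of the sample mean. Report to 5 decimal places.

0.02822

Under SRS without replacement, Var(ȳ) = (1 − f)·s²/n with f = n/N = 6131/21050 = 0.29125891.
Var(ȳ) = (1 − 0.29125891)·6.89/6131 = 0.70874109·0.0011237971 = 7.9648118 × 10^-4.
SE(ȳ) = √(7.9648118 × 10^-4) = 0.02822.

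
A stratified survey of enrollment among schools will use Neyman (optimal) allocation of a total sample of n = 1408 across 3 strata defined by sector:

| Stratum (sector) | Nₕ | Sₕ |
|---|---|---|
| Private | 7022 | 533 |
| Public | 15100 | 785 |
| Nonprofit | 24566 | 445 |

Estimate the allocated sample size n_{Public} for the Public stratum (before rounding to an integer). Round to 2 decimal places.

629.13

Neyman allocation: nₕ = n·NₕSₕ / Σⱼ NⱼSⱼ.
Σ NⱼSⱼ = 7022·533 + 15100·785 + 24566·445 = 2.6528096 × 10^7.
n_{Public} = 1408·15100·785 / (2.6528096 × 10^7) = 629.13.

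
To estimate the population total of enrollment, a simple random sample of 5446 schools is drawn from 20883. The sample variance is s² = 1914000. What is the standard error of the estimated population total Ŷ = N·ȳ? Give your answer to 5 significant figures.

336600

Var(Ŷ) = N²·Var(ȳ) = N²·(1 − n/N)·s²/n.
f = 5446/20883 = 0.26078629; Var(ȳ) = 0.73921371·1914000/5446 = 259.79711.
Var(Ŷ) = 20883² · 259.79711 = 1.1329744 × 10^11.
SE(Ŷ) = √(1.1329744 × 10^11) = 336600.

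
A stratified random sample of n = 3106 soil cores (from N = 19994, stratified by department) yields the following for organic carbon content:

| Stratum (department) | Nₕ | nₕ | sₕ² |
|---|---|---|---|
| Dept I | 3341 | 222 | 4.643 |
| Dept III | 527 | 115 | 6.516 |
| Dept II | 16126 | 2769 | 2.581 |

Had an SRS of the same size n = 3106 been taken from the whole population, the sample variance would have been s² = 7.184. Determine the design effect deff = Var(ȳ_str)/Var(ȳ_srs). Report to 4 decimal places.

0.5519

Var(ȳ_str) = Σ Wₕ²(1−fₕ)sₕ²/nₕ with Wₕ = Nₕ/19994:
  Dept I: (3341/19994)²·(1−222/3341)·4.643/222 = 5.4517783 × 10^-4
  Dept III: (527/19994)²·(1−115/527)·6.516/115 = 3.0774549 × 10^-5
  Dept II: (16126/19994)²·(1−2769/16126)·2.581/2769 = 5.0222839 × 10^-4
  → Var(ȳ_str) = 0.0010781808.
Var(ȳ_srs) = (1 − 3106/19994)·7.184/3106 = 0.0019536349.
deff = 0.0010781808 / 0.0019536349 = 0.5519.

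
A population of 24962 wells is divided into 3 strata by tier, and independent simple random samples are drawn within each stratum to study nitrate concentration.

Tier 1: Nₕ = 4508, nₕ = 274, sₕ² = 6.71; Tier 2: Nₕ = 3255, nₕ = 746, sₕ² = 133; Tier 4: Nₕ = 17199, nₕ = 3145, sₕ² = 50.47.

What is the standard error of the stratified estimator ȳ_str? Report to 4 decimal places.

0.0965

Var(ȳ_str) = Σₕ Wₕ²(1 − fₕ)sₕ²/nₕ with Wₕ = Nₕ/N, N = 24962.
Tier 1: Wₕ = 0.18059450; term = 0.18059450²·(1 − 0.06078083)·6.71/274 = 7.5014974 × 10^-4.
Tier 2: Wₕ = 0.13039821; term = 0.13039821²·(1 − 0.22918587)·133/746 = 0.0023367148.
Tier 4: Wₕ = 0.68900729; term = 0.68900729²·(1 − 0.18285947)·50.47/3145 = 0.0062252535.
Sum = 0.009312118.
SE = √(0.009312118) = 0.0965.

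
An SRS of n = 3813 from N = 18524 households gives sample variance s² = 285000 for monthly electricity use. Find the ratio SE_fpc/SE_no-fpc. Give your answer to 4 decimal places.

0.8912

f = n/N = 3813/18524 = 0.20584107.
SE_no-fpc = √(s²/n) = 8.6454783; SE_fpc = √((1−f)s²/n) = 7.7044695.
Ratio = √(1−f) = 0.89115595.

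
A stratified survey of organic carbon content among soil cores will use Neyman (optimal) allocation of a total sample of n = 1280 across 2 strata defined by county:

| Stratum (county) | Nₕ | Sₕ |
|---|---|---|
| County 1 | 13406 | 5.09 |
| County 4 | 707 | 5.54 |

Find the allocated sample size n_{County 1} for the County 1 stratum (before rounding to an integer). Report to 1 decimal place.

1210.5

Neyman allocation: nₕ = n·NₕSₕ / Σⱼ NⱼSⱼ.
Σ NⱼSⱼ = 13406·5.09 + 707·5.54 = 72153.32.
n_{County 1} = 1280·13406·5.09 / 72153.32 = 1210.5.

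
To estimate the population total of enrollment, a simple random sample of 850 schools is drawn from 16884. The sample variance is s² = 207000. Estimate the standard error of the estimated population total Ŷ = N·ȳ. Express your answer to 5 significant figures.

256760

Var(Ŷ) = N²·Var(ȳ) = N²·(1 − n/N)·s²/n.
f = 850/16884 = 0.05034352; Var(ȳ) = 0.94965648·207000/850 = 231.26928.
Var(Ŷ) = 16884² · 231.26928 = 6.5927808 × 10^10.
SE(Ŷ) = √(6.5927808 × 10^10) = 256760.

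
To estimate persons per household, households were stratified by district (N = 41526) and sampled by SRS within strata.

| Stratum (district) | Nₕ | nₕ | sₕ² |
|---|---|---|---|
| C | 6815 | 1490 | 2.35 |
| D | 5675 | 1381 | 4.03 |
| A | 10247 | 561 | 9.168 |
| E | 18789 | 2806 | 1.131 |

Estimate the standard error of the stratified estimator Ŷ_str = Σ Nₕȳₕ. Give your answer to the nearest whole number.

1368

Var(Ŷ_str) = Σₕ Nₕ²(1 − fₕ)sₕ²/nₕ.
C: 6815²·(1 − 1490/6815)·2.35/1490 = 57235.709.
D: 5675²·(1 − 1381/5675)·4.03/1381 = 71111.407.
A: 10247²·(1 − 561/10247)·9.168/561 = 1.6220078 × 10^6.
E: 18789²·(1 − 2806/18789)·1.131/2806 = 121042.23.
Sum = 1.8713971 × 10^6.
SE = √(1.8713971 × 10^6) = 1368.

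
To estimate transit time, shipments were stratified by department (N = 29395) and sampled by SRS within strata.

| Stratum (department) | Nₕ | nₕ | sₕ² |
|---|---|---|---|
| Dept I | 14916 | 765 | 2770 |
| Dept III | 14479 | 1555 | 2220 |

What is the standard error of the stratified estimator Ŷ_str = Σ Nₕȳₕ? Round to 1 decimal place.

32116.1

Var(Ŷ_str) = Σₕ Nₕ²(1 − fₕ)sₕ²/nₕ.
Dept I: 14916²·(1 − 765/14916)·2770/765 = 7.6428941 × 10^8.
Dept III: 14479²·(1 − 1555/14479)·2220/1555 = 2.671518 × 10^8.
Sum = 1.0314412 × 10^9.
SE = √(1.0314412 × 10^9) = 32116.1.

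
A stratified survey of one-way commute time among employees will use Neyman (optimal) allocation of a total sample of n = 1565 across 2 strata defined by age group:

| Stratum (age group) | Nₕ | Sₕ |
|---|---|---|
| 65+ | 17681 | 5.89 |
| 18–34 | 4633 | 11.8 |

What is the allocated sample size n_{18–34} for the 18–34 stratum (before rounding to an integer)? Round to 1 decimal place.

Neyman allocation: nₕ = n·NₕSₕ / Σⱼ NⱼSⱼ.
Σ NⱼSⱼ = 17681·5.89 + 4633·11.8 = 158810.49.
n_{18–34} = 1565·4633·11.8 / 158810.49 = 538.7.

538.7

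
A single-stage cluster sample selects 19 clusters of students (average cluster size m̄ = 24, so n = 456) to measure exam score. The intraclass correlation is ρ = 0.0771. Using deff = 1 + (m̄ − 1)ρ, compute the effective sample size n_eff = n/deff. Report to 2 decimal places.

164.43

deff = 1 + (24 − 1)·0.0771 = 1 + 1.7733 = 2.7733.
n_eff = 456 / 2.7733 = 164.43.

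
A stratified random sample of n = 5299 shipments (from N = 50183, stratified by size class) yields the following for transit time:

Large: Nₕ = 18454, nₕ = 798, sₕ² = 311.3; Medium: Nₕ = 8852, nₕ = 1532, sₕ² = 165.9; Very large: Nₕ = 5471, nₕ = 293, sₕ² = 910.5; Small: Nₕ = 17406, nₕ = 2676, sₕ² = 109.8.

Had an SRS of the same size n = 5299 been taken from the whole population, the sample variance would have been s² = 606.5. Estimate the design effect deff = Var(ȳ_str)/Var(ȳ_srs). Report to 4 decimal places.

Var(ȳ_str) = Σ Wₕ²(1−fₕ)sₕ²/nₕ with Wₕ = Nₕ/50183:
  Large: (18454/50183)²·(1−798/18454)·311.3/798 = 0.050471455
  Medium: (8852/50183)²·(1−1532/8852)·165.9/1532 = 0.0027862935
  Very large: (5471/50183)²·(1−293/5471)·910.5/293 = 0.034956493
  Small: (17406/50183)²·(1−2676/17406)·109.8/2676 = 0.0041773871
  → Var(ȳ_str) = 0.092391629.
Var(ȳ_srs) = (1 − 5299/50183)·606.5/5299 = 0.10236979.
deff = 0.092391629 / 0.10236979 = 0.9025.

0.9025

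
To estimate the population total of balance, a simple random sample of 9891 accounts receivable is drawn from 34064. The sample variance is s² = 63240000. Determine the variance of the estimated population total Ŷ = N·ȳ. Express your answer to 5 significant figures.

5.2648 × 10^12

Var(Ŷ) = N²·Var(ȳ) = N²·(1 − n/N)·s²/n.
f = 9891/34064 = 0.29036519; Var(ȳ) = 0.70963481·63240000/9891 = 4537.1858.
Var(Ŷ) = 34064² · 4537.1858 = 5.2647512 × 10^12.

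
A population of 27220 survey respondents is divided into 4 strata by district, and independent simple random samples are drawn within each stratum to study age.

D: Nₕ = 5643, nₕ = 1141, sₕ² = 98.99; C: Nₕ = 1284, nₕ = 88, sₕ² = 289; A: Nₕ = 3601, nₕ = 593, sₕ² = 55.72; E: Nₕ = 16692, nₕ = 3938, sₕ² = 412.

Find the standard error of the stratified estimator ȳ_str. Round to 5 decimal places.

0.20302

Var(ȳ_str) = Σₕ Wₕ²(1 − fₕ)sₕ²/nₕ with Wₕ = Nₕ/N, N = 27220.
D: Wₕ = 0.20731080; term = 0.20731080²·(1 − 0.20219741)·98.99/1141 = 0.0029747124.
C: Wₕ = 0.04717120; term = 0.04717120²·(1 − 0.06853583)·289/88 = 0.0068066768.
A: Wₕ = 0.13229243; term = 0.13229243²·(1 − 0.16467648)·55.72/593 = 0.0013736659.
E: Wₕ = 0.61322557; term = 0.61322557²·(1 − 0.23592140)·412/3938 = 0.030060767.
Sum = 0.041215822.
SE = √(0.041215822) = 0.20302.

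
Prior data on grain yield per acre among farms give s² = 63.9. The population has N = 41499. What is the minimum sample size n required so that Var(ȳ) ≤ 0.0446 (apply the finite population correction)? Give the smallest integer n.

1385

Without fpc, n₀ = s²/D = 63.9/0.0446 = 1432.7354.
With fpc, (1 − n/N)·s²/n ≤ D requires n ≥ n₀/(1 + n₀/N) = 1432.7354/(1 + 1432.7354/41499) = 1384.9216.
Rounding up, n = 1385.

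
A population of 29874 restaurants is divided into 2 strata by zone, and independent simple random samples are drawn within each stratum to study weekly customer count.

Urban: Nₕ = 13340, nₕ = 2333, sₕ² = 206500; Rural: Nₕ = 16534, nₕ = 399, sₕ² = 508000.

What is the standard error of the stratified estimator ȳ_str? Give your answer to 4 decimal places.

19.8783

Var(ȳ_str) = Σₕ Wₕ²(1 − fₕ)sₕ²/nₕ with Wₕ = Nₕ/N, N = 29874.
Urban: Wₕ = 0.44654214; term = 0.44654214²·(1 − 0.17488756)·206500/2333 = 14.562749.
Rural: Wₕ = 0.55345786; term = 0.55345786²·(1 − 0.02413209)·508000/399 = 380.58439.
Sum = 395.14714.
SE = √(395.14714) = 19.8783.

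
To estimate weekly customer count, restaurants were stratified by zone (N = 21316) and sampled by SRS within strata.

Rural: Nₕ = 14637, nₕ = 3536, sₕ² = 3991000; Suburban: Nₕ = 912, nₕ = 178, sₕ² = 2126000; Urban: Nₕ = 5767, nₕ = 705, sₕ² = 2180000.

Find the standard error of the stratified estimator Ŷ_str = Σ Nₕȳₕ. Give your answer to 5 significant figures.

530710

Var(Ŷ_str) = Σₕ Nₕ²(1 − fₕ)sₕ²/nₕ.
Rural: 14637²·(1 − 3536/14637)·3991000/3536 = 1.8339338 × 10^11.
Suburban: 912²·(1 − 178/912)·2126000/178 = 7.9952888 × 10^9.
Urban: 5767²·(1 − 705/5767)·2180000/705 = 9.0269174 × 10^10.
Sum = 2.8165784 × 10^11.
SE = √(2.8165784 × 10^11) = 530710.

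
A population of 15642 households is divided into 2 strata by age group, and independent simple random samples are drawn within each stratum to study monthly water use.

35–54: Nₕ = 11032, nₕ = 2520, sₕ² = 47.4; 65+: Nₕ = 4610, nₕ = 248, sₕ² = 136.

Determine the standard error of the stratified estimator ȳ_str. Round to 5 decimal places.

0.22867

Var(ȳ_str) = Σₕ Wₕ²(1 − fₕ)sₕ²/nₕ with Wₕ = Nₕ/N, N = 15642.
35–54: Wₕ = 0.70528065; term = 0.70528065²·(1 − 0.22842640)·47.4/2520 = 0.0072190343.
65+: Wₕ = 0.29471935; term = 0.29471935²·(1 − 0.05379610)·136/248 = 0.045070176.
Sum = 0.05228921.
SE = √(0.05228921) = 0.22867.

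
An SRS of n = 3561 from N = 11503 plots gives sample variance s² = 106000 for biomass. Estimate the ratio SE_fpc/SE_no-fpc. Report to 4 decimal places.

f = n/N = 3561/11503 = 0.30957142.
SE_no-fpc = √(s²/n) = 5.4559068; SE_fpc = √((1−f)s²/n) = 4.5334239.
Ratio = √(1−f) = 0.83092032.

0.8309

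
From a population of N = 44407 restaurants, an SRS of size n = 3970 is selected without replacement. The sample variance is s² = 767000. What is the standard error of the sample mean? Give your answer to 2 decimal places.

13.26

Under SRS without replacement, Var(ȳ) = (1 − f)·s²/n with f = n/N = 3970/44407 = 0.08940032.
Var(ȳ) = (1 − 0.08940032)·767000/3970 = 0.91059968·193.19899 = 175.92694.
SE(ȳ) = √(175.92694) = 13.26.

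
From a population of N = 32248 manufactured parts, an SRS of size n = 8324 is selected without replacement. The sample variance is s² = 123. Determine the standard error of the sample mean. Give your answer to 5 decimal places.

Under SRS without replacement, Var(ȳ) = (1 − f)·s²/n with f = n/N = 8324/32248 = 0.25812453.
Var(ȳ) = (1 − 0.25812453)·123/8324 = 0.74187547·0.01477655 = 0.01096236.
SE(ȳ) = √(0.01096236) = 0.10470.

0.10470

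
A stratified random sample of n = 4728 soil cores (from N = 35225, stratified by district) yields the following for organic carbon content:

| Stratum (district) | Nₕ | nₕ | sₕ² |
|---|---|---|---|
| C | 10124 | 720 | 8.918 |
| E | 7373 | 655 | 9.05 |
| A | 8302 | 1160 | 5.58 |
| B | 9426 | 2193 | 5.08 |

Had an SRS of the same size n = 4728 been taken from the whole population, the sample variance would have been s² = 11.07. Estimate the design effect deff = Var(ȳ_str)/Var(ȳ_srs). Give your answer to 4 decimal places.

Var(ȳ_str) = Σ Wₕ²(1−fₕ)sₕ²/nₕ with Wₕ = Nₕ/35225:
  C: (10124/35225)²·(1−720/10124)·8.918/720 = 9.5038096 × 10^-4
  E: (7373/35225)²·(1−655/7373)·9.05/655 = 5.5155587 × 10^-4
  A: (8302/35225)²·(1−1160/8302)·5.58/1160 = 2.2986708 × 10^-4
  B: (9426/35225)²·(1−2193/9426)·5.08/2193 = 1.2728258 × 10^-4
  → Var(ȳ_str) = 0.0018590865.
Var(ȳ_srs) = (1 − 4728/35225)·11.07/4728 = 0.0020271051.
deff = 0.0018590865 / 0.0020271051 = 0.9171.

0.9171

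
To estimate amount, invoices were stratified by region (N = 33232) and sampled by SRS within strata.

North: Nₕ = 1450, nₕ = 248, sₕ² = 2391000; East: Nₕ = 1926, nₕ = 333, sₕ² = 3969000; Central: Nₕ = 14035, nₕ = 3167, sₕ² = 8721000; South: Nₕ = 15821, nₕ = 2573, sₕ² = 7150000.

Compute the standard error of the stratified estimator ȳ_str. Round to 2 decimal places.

Var(ȳ_str) = Σₕ Wₕ²(1 − fₕ)sₕ²/nₕ with Wₕ = Nₕ/N, N = 33232.
North: Wₕ = 0.04363264; term = 0.04363264²·(1 − 0.17103448)·2391000/248 = 15.215541.
East: Wₕ = 0.05795619; term = 0.05795619²·(1 − 0.17289720)·3969000/333 = 33.112805.
Central: Wₕ = 0.42233390; term = 0.42233390²·(1 − 0.22565016)·8721000/3167 = 380.33589.
South: Wₕ = 0.47607727; term = 0.47607727²·(1 − 0.16263194)·7150000/2573 = 527.39687.
Sum = 956.06111.
SE = √(956.06111) = 30.92.

30.92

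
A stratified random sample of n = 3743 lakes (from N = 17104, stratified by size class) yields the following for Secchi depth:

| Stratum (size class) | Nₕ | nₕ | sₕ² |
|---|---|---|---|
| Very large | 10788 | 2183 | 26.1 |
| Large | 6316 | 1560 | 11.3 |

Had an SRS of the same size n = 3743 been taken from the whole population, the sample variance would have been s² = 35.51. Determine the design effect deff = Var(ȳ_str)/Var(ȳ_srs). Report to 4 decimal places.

0.6123

Var(ȳ_str) = Σ Wₕ²(1−fₕ)sₕ²/nₕ with Wₕ = Nₕ/17104:
  Very large: (10788/17104)²·(1−2183/10788)·26.1/2183 = 0.0037938767
  Large: (6316/17104)²·(1−1560/6316)·11.3/1560 = 7.4377647 × 10^-4
  → Var(ȳ_str) = 0.0045376532.
Var(ȳ_srs) = (1 − 3743/17104)·35.51/3743 = 0.0074109199.
deff = 0.0045376532 / 0.0074109199 = 0.6123.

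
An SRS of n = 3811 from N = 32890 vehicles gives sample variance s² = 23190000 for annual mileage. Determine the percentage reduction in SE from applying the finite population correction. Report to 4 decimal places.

f = n/N = 3811/32890 = 0.11587109.
SE_no-fpc = √(s²/n) = 78.006519; SE_fpc = √((1−f)s²/n) = 73.348071.
Ratio = √(1−f) = 0.94028130. Reduction = 100·(1 − 0.94028130) = 5.9719%.

5.9719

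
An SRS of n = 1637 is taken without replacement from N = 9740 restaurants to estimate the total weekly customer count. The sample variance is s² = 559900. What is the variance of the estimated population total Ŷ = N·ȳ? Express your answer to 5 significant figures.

Var(Ŷ) = N²·Var(ȳ) = N²·(1 − n/N)·s²/n.
f = 1637/9740 = 0.16806982; Var(ȳ) = 0.83193018·559900/1637 = 284.5435.
Var(Ŷ) = 9740² · 284.5435 = 2.6993959 × 10^10.

2.6994 × 10^10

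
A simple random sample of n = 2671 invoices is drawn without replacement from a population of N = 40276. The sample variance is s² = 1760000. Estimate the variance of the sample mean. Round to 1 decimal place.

615.2

Under SRS without replacement, Var(ȳ) = (1 − f)·s²/n with f = n/N = 2671/40276 = 0.06631741.
Var(ȳ) = (1 − 0.06631741)·1760000/2671 = 0.93368259·658.92924 = 615.23076.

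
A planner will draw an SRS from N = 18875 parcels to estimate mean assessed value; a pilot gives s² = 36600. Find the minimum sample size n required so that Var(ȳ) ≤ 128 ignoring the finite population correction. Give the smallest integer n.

Without fpc, n₀ = s²/D = 36600/128 = 285.9375.
Rounding up, n = 286.

286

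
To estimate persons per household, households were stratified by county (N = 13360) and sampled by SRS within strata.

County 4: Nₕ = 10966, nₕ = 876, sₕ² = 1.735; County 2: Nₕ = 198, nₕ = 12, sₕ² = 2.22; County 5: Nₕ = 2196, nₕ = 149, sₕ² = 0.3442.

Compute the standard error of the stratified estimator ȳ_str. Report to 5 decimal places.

0.03639

Var(ȳ_str) = Σₕ Wₕ²(1 − fₕ)sₕ²/nₕ with Wₕ = Nₕ/N, N = 13360.
County 4: Wₕ = 0.82080838; term = 0.82080838²·(1 − 0.07988328)·1.735/876 = 0.0012277837.
County 2: Wₕ = 0.01482036; term = 0.01482036²·(1 − 0.06060606)·2.22/12 = 3.81713 × 10^-5.
County 5: Wₕ = 0.16437126; term = 0.16437126²·(1 − 0.06785064)·0.3442/149 = 5.8178412 × 10^-5.
Sum = 0.0013241334.
SE = √(0.0013241334) = 0.03639.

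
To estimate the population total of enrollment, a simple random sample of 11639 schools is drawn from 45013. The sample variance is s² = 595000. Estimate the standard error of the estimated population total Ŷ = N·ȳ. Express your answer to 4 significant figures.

277100

Var(Ŷ) = N²·Var(ȳ) = N²·(1 − n/N)·s²/n.
f = 11639/45013 = 0.25856975; Var(ȳ) = 0.74143025·595000/11639 = 37.902827.
Var(Ŷ) = 45013² · 37.902827 = 7.6797577 × 10^10.
SE(Ŷ) = √(7.6797577 × 10^10) = 277100.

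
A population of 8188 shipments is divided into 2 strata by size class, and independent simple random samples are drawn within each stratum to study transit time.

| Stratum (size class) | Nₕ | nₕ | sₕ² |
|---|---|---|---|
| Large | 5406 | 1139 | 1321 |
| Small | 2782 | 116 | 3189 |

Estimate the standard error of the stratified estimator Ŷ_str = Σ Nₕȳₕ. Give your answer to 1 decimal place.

15187.2

Var(Ŷ_str) = Σₕ Nₕ²(1 − fₕ)sₕ²/nₕ.
Large: 5406²·(1 − 1139/5406)·1321/1139 = 2.6753326 × 10^7.
Small: 2782²·(1 − 116/2782)·3189/116 = 2.0389839 × 10^8.
Sum = 2.3065172 × 10^8.
SE = √(2.3065172 × 10^8) = 15187.2.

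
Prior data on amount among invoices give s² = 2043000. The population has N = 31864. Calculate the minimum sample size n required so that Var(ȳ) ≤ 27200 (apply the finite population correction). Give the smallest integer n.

Without fpc, n₀ = s²/D = 2043000/27200 = 75.1103.
With fpc, (1 − n/N)·s²/n ≤ D requires n ≥ n₀/(1 + n₀/N) = 75.1103/(1 + 75.1103/31864) = 74.9337.
Rounding up, n = 75.

75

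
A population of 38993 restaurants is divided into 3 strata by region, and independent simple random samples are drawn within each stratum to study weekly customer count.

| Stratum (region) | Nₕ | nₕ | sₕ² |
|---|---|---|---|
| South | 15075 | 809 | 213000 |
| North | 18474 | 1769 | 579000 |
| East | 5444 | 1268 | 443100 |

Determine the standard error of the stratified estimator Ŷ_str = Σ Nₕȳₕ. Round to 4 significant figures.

406900

Var(Ŷ_str) = Σₕ Nₕ²(1 − fₕ)sₕ²/nₕ.
South: 15075²·(1 − 809/15075)·213000/809 = 5.6622706 × 10^10.
North: 18474²·(1 − 1769/18474)·579000/1769 = 1.0100855 × 10^11.
East: 5444²·(1 − 1268/5444)·443100/1268 = 7.9444 × 10^9.
Sum = 1.6557566 × 10^11.
SE = √(1.6557566 × 10^11) = 406900.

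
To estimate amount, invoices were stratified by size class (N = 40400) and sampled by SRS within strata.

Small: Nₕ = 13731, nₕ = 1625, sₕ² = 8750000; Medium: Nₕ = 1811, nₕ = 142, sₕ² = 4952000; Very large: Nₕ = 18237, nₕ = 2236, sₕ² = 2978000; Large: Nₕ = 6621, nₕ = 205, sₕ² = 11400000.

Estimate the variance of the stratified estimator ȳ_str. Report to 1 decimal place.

2298.5

Var(ȳ_str) = Σₕ Wₕ²(1 − fₕ)sₕ²/nₕ with Wₕ = Nₕ/N, N = 40400.
Small: Wₕ = 0.33987624; term = 0.33987624²·(1 − 0.11834535)·8750000/1625 = 548.39665.
Medium: Wₕ = 0.04482673; term = 0.04482673²·(1 − 0.07840972)·4952000/142 = 64.580938.
Very large: Wₕ = 0.45141089; term = 0.45141089²·(1 − 0.12260789)·2978000/2236 = 238.11716.
Large: Wₕ = 0.16388614; term = 0.16388614²·(1 − 0.03096209)·11400000/205 = 1447.3588.
Sum = 2298.4535.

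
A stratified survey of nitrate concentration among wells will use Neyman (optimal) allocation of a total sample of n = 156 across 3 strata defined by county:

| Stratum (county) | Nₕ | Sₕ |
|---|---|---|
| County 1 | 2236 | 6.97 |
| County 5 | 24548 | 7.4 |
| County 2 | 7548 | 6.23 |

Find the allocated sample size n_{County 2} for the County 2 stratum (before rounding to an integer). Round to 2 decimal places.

30.03

Neyman allocation: nₕ = n·NₕSₕ / Σⱼ NⱼSⱼ.
Σ NⱼSⱼ = 2236·6.97 + 24548·7.4 + 7548·6.23 = 244264.16.
n_{County 2} = 156·7548·6.23 / 244264.16 = 30.03.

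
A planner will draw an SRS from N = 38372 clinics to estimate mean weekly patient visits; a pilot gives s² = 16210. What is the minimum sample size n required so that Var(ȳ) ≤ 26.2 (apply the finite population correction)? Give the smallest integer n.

Without fpc, n₀ = s²/D = 16210/26.2 = 618.7023.
With fpc, (1 − n/N)·s²/n ≤ D requires n ≥ n₀/(1 + n₀/N) = 618.7023/(1 + 618.7023/38372) = 608.8848.
Rounding up, n = 609.

609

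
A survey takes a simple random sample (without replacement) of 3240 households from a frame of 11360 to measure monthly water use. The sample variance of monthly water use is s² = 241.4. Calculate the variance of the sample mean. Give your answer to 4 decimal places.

Under SRS without replacement, Var(ȳ) = (1 − f)·s²/n with f = n/N = 3240/11360 = 0.28521127.
Var(ȳ) = (1 − 0.28521127)·241.4/3240 = 0.71478873·0.074506173 = 0.053256173.

0.0533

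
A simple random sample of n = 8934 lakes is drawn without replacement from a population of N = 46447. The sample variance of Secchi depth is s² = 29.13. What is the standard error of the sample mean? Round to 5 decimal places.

0.05132

Under SRS without replacement, Var(ȳ) = (1 − f)·s²/n with f = n/N = 8934/46447 = 0.19234827.
Var(ȳ) = (1 − 0.19234827)·29.13/8934 = 0.80765173·0.0032605776 = 0.0026334111.
SE(ȳ) = √(0.0026334111) = 0.05132.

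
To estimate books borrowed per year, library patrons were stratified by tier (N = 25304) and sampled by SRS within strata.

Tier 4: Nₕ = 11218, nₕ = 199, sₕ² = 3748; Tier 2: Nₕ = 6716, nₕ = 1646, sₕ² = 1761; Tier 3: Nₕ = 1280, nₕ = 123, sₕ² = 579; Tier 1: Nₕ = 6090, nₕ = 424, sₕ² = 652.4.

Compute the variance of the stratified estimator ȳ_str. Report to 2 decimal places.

Var(ȳ_str) = Σₕ Wₕ²(1 − fₕ)sₕ²/nₕ with Wₕ = Nₕ/N, N = 25304.
Tier 4: Wₕ = 0.44332912; term = 0.44332912²·(1 − 0.01773935)·3748/199 = 3.6360158.
Tier 2: Wₕ = 0.26541258; term = 0.26541258²·(1 − 0.24508636)·1761/1646 = 0.056894438.
Tier 3: Wₕ = 0.05058489; term = 0.05058489²·(1 − 0.09609375)·579/123 = 0.010887757.
Tier 1: Wₕ = 0.24067341; term = 0.24067341²·(1 − 0.06962233)·652.4/424 = 0.082920822.
Sum = 3.7867188.

3.79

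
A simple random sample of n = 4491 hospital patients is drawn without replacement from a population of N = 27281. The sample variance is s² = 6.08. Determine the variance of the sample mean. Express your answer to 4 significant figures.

Under SRS without replacement, Var(ȳ) = (1 − f)·s²/n with f = n/N = 4491/27281 = 0.16462007.
Var(ȳ) = (1 − 0.16462007)·6.08/4491 = 0.83537993·0.0013538187 = 0.001130953.

0.001131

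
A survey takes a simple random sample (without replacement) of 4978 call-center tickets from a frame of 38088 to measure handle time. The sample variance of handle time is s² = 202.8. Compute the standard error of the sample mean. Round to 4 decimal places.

0.1882

Under SRS without replacement, Var(ȳ) = (1 − f)·s²/n with f = n/N = 4978/38088 = 0.13069733.
Var(ȳ) = (1 − 0.13069733)·202.8/4978 = 0.86930267·0.040739253 = 0.035414741.
SE(ȳ) = √(0.035414741) = 0.1882.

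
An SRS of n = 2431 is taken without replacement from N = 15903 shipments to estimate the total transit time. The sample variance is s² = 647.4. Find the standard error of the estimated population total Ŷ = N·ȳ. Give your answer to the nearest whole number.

7554

Var(Ŷ) = N²·Var(ȳ) = N²·(1 − n/N)·s²/n.
f = 2431/15903 = 0.15286424; Var(ȳ) = 0.84713576·647.4/2431 = 0.22560086.
Var(Ŷ) = 15903² · 0.22560086 = 5.7055678 × 10^7.
SE(Ŷ) = √(5.7055678 × 10^7) = 7554.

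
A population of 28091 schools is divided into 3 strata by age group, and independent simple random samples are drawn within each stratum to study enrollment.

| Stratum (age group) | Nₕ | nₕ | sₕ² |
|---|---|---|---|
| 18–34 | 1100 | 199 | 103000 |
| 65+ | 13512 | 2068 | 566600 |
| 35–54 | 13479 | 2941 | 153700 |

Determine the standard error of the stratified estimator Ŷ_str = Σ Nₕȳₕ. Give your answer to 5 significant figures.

224280

Var(Ŷ_str) = Σₕ Nₕ²(1 − fₕ)sₕ²/nₕ.
18–34: 1100²·(1 − 199/1100)·103000/199 = 5.1298141 × 10^8.
65+: 13512²·(1 − 2068/13512)·566600/2068 = 4.2366591 × 10^10.
35–54: 13479²·(1 − 2941/13479)·153700/2941 = 7.4232607 × 10^9.
Sum = 5.0302833 × 10^10.
SE = √(5.0302833 × 10^10) = 224280.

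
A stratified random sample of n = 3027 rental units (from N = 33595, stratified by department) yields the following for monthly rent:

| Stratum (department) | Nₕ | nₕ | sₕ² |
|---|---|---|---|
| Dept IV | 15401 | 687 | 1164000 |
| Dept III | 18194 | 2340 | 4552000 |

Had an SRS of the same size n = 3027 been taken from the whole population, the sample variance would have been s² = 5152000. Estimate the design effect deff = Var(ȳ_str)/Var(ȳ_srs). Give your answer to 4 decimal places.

0.5407

Var(ȳ_str) = Σ Wₕ²(1−fₕ)sₕ²/nₕ with Wₕ = Nₕ/33595:
  Dept IV: (15401/33595)²·(1−687/15401)·1164000/687 = 340.19398
  Dept III: (18194/33595)²·(1−2340/18194)·4552000/2340 = 497.16912
  → Var(ȳ_str) = 837.3631.
Var(ȳ_srs) = (1 − 3027/33595)·5152000/3027 = 1548.659.
deff = 837.3631 / 1548.659 = 0.5407.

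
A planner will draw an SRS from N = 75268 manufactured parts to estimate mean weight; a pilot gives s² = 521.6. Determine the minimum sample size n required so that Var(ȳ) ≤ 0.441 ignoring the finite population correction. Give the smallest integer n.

Without fpc, n₀ = s²/D = 521.6/0.441 = 1182.7664.
Rounding up, n = 1183.

1183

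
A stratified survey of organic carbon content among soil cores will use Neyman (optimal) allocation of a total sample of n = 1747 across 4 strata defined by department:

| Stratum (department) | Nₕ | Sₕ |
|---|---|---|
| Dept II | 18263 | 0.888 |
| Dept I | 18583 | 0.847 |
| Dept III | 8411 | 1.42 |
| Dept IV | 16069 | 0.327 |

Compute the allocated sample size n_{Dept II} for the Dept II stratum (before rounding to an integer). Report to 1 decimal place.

Neyman allocation: nₕ = n·NₕSₕ / Σⱼ NⱼSⱼ.
Σ NⱼSⱼ = 18263·0.888 + 18583·0.847 + 8411·1.42 + 16069·0.327 = 49155.528.
n_{Dept II} = 1747·18263·0.888 / 49155.528 = 576.4.

576.4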